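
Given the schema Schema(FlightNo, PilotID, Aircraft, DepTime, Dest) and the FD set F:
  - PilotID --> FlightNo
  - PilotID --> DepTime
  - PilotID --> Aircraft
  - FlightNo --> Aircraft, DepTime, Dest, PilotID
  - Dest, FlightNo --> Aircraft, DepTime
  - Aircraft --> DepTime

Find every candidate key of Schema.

{FlightNo} is a candidate key since {FlightNo}⁺ = {Aircraft, DepTime, Dest, FlightNo, PilotID} covers every attribute.
{PilotID} is a candidate key since {PilotID}⁺ = {Aircraft, DepTime, Dest, FlightNo, PilotID} covers every attribute.
No proper subset of any of these is a key, and no other minimal superkey exists.

{FlightNo}, {PilotID}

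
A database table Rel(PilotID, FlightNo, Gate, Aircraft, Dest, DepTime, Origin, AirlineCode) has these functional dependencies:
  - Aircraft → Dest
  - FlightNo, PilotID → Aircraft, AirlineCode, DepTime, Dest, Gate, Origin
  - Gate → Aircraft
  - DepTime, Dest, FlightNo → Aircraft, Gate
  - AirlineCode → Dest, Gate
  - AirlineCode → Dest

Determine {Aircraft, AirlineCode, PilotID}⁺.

Start with {Aircraft, AirlineCode, PilotID}.
Aircraft → Dest applies; add {Dest} → now {Aircraft, AirlineCode, Dest, PilotID}.
AirlineCode → Dest, Gate applies; add {Gate} → now {Aircraft, AirlineCode, Dest, Gate, PilotID}.
No further FD applies.

{Aircraft, AirlineCode, Dest, Gate, PilotID}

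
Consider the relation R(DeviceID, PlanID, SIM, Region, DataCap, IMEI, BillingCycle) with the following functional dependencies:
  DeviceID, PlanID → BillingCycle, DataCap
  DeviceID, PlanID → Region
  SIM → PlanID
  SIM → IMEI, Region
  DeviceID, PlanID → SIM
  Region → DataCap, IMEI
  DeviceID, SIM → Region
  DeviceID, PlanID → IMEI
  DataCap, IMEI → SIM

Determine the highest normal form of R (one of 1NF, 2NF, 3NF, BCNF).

3NF

Candidate keys: {DataCap, DeviceID, IMEI}, {DeviceID, PlanID}, {DeviceID, Region}, {DeviceID, SIM}. Prime attributes: {DataCap, DeviceID, IMEI, PlanID, Region, SIM}.
For SIM → PlanID we have {SIM}⁺ = {DataCap, IMEI, PlanID, Region, SIM}; {SIM} is not a superkey, so BCNF fails.
Since {PlanID} ⊆ prime attributes and every other non-superkey FD also has a prime right side, the schema is in 3NF.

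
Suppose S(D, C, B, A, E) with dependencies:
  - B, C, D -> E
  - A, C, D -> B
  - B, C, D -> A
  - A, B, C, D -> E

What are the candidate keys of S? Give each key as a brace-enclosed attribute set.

{C, D} never appear on the right of any FD, so every key must include all of them.
{A, C, D}⁺ = {A, B, C, D, E} — all of the relation — so {A, C, D} is a candidate key.
{B, C, D}⁺ = {A, B, C, D, E} — all of the relation — so {B, C, D} is a candidate key.
No proper subset of any of these is a key, and no other minimal superkey exists.

{A, C, D}, {B, C, D}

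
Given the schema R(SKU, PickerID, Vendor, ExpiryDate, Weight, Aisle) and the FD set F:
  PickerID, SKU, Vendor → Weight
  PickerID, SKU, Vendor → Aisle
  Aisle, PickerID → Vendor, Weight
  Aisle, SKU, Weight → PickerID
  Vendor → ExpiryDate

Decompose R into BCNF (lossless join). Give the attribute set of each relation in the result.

{Aisle, PickerID, SKU}; {Aisle, PickerID, Vendor, Weight}; {ExpiryDate, Vendor}

Candidate keys of the original relation: {Aisle, PickerID, SKU}, {Aisle, SKU, Weight}, {PickerID, SKU, Vendor}.
In {Aisle, ExpiryDate, PickerID, SKU, Vendor, Weight}, {Aisle, PickerID} is not a superkey ({Aisle, PickerID}⁺ restricted to this set is {Aisle, ExpiryDate, PickerID, Vendor, Weight}), so split on Aisle, PickerID → ExpiryDate, Vendor, Weight into {Aisle, ExpiryDate, PickerID, Vendor, Weight} and {Aisle, PickerID, SKU}.
In {Aisle, ExpiryDate, PickerID, Vendor, Weight}, {Vendor} is not a superkey ({Vendor}⁺ restricted to this set is {ExpiryDate, Vendor}), so split on Vendor → ExpiryDate into {ExpiryDate, Vendor} and {Aisle, PickerID, Vendor, Weight}.
{ExpiryDate, Vendor} is in BCNF.
{Aisle, PickerID, Vendor, Weight} is in BCNF.
{Aisle, PickerID, SKU} is in BCNF.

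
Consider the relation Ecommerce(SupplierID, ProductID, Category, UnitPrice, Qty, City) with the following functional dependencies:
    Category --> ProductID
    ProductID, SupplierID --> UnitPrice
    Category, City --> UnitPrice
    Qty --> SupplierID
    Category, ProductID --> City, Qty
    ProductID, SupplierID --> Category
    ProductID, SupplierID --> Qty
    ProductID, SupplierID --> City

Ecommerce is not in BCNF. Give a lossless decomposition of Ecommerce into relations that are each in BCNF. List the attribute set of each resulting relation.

Candidate keys of the original relation: {Category}, {ProductID, Qty}, {ProductID, SupplierID}.
Within {Category, City, ProductID, Qty, SupplierID, UnitPrice}: {Qty}⁺ ∩ {Category, City, ProductID, Qty, SupplierID, UnitPrice} = {Qty, SupplierID}, not the whole set, so Qty --> SupplierID violates BCNF; decompose into {Qty, SupplierID} and {Category, City, ProductID, Qty, UnitPrice}.
{Qty, SupplierID} is in BCNF.
{Category, City, ProductID, Qty, UnitPrice} is in BCNF.

{Category, City, ProductID, Qty, UnitPrice}; {Qty, SupplierID}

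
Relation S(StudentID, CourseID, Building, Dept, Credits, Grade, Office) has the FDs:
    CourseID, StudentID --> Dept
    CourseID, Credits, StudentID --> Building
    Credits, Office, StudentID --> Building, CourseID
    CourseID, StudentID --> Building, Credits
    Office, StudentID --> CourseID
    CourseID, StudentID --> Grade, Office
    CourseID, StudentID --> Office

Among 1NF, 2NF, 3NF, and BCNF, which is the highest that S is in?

Candidate keys: {CourseID, StudentID}, {Office, StudentID}. Prime attributes: {CourseID, Office, StudentID}.
Every FD has a superkey on the left, so the relation is in BCNF.

BCNF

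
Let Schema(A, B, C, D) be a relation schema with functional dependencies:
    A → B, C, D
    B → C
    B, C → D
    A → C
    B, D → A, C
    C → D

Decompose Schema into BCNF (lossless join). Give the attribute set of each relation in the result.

{A, B, C}; {C, D}

Candidate keys of the original relation: {A}, {B}.
In {A, B, C, D}, {C} is not a superkey ({C}⁺ restricted to this set is {C, D}), so split on C → D into {C, D} and {A, B, C}.
{C, D} has no BCNF violation.
{A, B, C} has no BCNF violation.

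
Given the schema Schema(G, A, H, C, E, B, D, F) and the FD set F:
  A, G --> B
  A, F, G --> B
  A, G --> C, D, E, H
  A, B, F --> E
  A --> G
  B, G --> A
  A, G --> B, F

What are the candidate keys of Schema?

{A}⁺ = {A, B, C, D, E, F, G, H}, which is every attribute, so {A} is a candidate key.
{B, G}⁺ = {A, B, C, D, E, F, G, H}, which is every attribute, so {B, G} is a candidate key.
Any other superkey properly contains one of these, so there are no further candidate keys.

{A}, {B, G}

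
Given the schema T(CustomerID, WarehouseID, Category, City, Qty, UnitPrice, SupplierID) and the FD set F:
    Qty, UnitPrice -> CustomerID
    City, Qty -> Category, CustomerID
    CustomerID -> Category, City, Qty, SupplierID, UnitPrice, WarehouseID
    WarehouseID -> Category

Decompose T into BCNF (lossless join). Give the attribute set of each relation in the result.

{Category, WarehouseID}; {City, CustomerID, Qty, SupplierID, UnitPrice, WarehouseID}

Candidate keys of the original relation: {City, Qty}, {CustomerID}, {Qty, UnitPrice}.
Within {Category, City, CustomerID, Qty, SupplierID, UnitPrice, WarehouseID}: {WarehouseID}⁺ ∩ {Category, City, CustomerID, Qty, SupplierID, UnitPrice, WarehouseID} = {Category, WarehouseID}, not the whole set, so WarehouseID -> Category violates BCNF; decompose into {Category, WarehouseID} and {City, CustomerID, Qty, SupplierID, UnitPrice, WarehouseID}.
{Category, WarehouseID} has no BCNF violation.
{City, CustomerID, Qty, SupplierID, UnitPrice, WarehouseID} has no BCNF violation.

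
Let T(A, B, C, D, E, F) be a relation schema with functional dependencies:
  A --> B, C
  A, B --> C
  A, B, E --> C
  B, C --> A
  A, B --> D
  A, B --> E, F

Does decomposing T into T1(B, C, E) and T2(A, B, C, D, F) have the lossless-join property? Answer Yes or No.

The shared attributes are {B, C} and {B, C}⁺ = {A, B, C, D, E, F}.
Since T1 ⊆ {A, B, C, D, E, F}, the intersection is a superkey of T1; the decomposition is lossless.

Yes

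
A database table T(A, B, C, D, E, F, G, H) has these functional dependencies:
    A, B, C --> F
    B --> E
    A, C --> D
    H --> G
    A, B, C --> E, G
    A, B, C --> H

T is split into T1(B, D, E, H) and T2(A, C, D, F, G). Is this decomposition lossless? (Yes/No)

Common attributes: {D}; their closure is {D}.
T1 ⊄ {D} and T2 ⊄ {D}, so the split is lossy.

No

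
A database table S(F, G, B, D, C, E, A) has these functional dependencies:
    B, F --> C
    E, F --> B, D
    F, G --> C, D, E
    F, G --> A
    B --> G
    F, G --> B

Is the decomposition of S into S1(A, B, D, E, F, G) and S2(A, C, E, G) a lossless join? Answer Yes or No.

S1 ∩ S2 = {A, E, G}; its closure under F is {A, E, G}.
The closure covers neither S1 nor S2 entirely; the join is not lossless.

No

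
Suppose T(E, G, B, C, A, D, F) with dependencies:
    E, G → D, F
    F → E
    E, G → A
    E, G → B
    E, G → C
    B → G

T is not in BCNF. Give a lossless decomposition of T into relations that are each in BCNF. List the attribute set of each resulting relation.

Candidate keys of the original relation: {B, E}, {B, F}, {E, G}, {F, G}.
Within {A, B, C, D, E, F, G}: {F}⁺ ∩ {A, B, C, D, E, F, G} = {E, F}, not the whole set, so F → E violates BCNF; decompose into {E, F} and {A, B, C, D, F, G}.
{E, F} has no BCNF violation.
Within {A, B, C, D, F, G}: {B}⁺ ∩ {A, B, C, D, F, G} = {B, G}, not the whole set, so B → G violates BCNF; decompose into {B, G} and {A, B, C, D, F}.
{B, G} has no BCNF violation.
{A, B, C, D, F} has no BCNF violation.

{A, B, C, D, F}; {B, G}; {E, F}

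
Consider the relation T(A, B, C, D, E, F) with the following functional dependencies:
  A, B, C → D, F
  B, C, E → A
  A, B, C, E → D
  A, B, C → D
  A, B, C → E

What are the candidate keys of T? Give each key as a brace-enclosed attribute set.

{A, B, C}, {B, C, E}

Attributes never on any right-hand side: {B, C} — every candidate key must contain all of them.
Closure of {A, B, C} is {A, B, C, D, E, F}, the whole schema; {A, B, C} is a candidate key.
Closure of {B, C, E} is {A, B, C, D, E, F}, the whole schema; {B, C, E} is a candidate key.
No proper subset of any of these is a key, and no other minimal superkey exists.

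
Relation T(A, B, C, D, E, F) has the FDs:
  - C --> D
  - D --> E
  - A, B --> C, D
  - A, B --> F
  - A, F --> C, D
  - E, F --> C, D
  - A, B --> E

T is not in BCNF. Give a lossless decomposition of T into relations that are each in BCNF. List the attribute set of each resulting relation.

Candidate key of the original relation: {A, B}.
{A, B, C, D, E, F}: {C} determines {C, D, E} here but is not a superkey — split on C --> D, E, giving {C, D, E} and {A, B, C, F}.
{C, D, E}: {D} determines {D, E} here but is not a superkey — split on D --> E, giving {D, E} and {C, D}.
{D, E} is in BCNF.
{C, D} is in BCNF.
{A, B, C, F}: {A, F} determines {A, C, F} here but is not a superkey — split on A, F --> C, giving {A, C, F} and {A, B, F}.
{A, C, F} is in BCNF.
{A, B, F} is in BCNF.

{A, B, F}; {A, C, F}; {C, D}; {D, E}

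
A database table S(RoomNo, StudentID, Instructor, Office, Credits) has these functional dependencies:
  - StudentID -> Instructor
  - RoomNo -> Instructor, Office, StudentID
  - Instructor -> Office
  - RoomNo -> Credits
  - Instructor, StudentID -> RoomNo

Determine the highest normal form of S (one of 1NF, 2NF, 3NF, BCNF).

Candidate keys: {RoomNo}, {StudentID}. Prime attributes: {RoomNo, StudentID}.
For Instructor -> Office we have {Instructor}⁺ = {Instructor, Office}; {Instructor} is not a superkey, so BCNF fails.
Because {Office} is non-prime and the left side of Instructor -> Office is not a superkey, the relation is not in 3NF.
With only single-attribute keys there can be no partial dependency, so 2NF holds.

2NF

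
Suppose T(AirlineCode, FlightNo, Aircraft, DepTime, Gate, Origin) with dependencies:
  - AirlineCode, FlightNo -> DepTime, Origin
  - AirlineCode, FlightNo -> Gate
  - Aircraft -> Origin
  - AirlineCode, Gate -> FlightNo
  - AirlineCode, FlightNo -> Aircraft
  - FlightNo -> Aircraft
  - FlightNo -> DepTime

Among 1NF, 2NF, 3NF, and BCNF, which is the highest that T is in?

Candidate keys: {AirlineCode, FlightNo}, {AirlineCode, Gate}. Prime attributes: {AirlineCode, FlightNo, Gate}.
Aircraft -> Origin breaks BCNF: {Aircraft}⁺ = {Aircraft, Origin}, so {Aircraft} is not a superkey.
Aircraft -> Origin determines the non-prime attribute {Origin} from a non-superkey — 3NF is violated.
{FlightNo} is a proper subset of the key {AirlineCode, FlightNo}, and {FlightNo}⁺ contains the non-prime attributes {Aircraft, DepTime, Origin} — a partial dependency, so 2NF is violated.

1NF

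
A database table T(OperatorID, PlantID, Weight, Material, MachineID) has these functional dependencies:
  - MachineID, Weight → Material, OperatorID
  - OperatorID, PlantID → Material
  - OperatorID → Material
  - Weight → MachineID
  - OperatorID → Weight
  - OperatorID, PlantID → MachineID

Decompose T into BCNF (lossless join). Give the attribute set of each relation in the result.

Candidate keys of the original relation: {OperatorID, PlantID}, {PlantID, Weight}.
Within {MachineID, Material, OperatorID, PlantID, Weight}: {MachineID, Weight}⁺ ∩ {MachineID, Material, OperatorID, PlantID, Weight} = {MachineID, Material, OperatorID, Weight}, not the whole set, so MachineID, Weight → Material, OperatorID violates BCNF; decompose into {MachineID, Material, OperatorID, Weight} and {MachineID, PlantID, Weight}.
{MachineID, Material, OperatorID, Weight} has no BCNF violation.
Within {MachineID, PlantID, Weight}: {Weight}⁺ ∩ {MachineID, PlantID, Weight} = {MachineID, Weight}, not the whole set, so Weight → MachineID violates BCNF; decompose into {MachineID, Weight} and {PlantID, Weight}.
{MachineID, Weight} has no BCNF violation.
{PlantID, Weight} has no BCNF violation.

{MachineID, Material, OperatorID, Weight}; {PlantID, Weight}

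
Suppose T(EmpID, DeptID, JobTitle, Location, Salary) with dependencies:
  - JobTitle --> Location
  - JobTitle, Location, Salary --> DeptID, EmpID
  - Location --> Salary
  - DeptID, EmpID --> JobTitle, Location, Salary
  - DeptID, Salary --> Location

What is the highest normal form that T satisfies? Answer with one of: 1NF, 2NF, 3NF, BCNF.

2NF

Candidate keys: {DeptID, EmpID}, {JobTitle}. Prime attributes: {DeptID, EmpID, JobTitle}.
Location --> Salary breaks BCNF: {Location}⁺ = {Location, Salary}, so {Location} is not a superkey.
Location --> Salary determines the non-prime attribute {Salary} from a non-superkey — 3NF is violated.
No proper subset of a key has a non-prime attribute in its closure, so there is no partial dependency; 2NF holds.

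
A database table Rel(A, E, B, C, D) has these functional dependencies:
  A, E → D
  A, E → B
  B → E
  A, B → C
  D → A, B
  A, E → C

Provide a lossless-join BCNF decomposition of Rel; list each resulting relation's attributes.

Candidate keys of the original relation: {A, B}, {A, E}, {D}.
{A, B, C, D, E}: {B} determines {B, E} here but is not a superkey — split on B → E, giving {B, E} and {A, B, C, D}.
{B, E}: every determinant is a superkey — BCNF.
{A, B, C, D}: every determinant is a superkey — BCNF.

{A, B, C, D}; {B, E}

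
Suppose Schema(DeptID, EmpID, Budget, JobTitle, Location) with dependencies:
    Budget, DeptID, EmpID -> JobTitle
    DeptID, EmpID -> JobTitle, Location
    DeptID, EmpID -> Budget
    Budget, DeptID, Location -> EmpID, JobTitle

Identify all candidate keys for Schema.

Attributes never on any right-hand side: {DeptID} — every candidate key must contain it.
{DeptID, EmpID}⁺ = {Budget, DeptID, EmpID, JobTitle, Location} — all of the relation — so {DeptID, EmpID} is a candidate key.
{Budget, DeptID, Location}⁺ = {Budget, DeptID, EmpID, JobTitle, Location} — all of the relation — so {Budget, DeptID, Location} is a candidate key.
These are minimal and exhaustive — every other superkey contains one of them.

{Budget, DeptID, Location}, {DeptID, EmpID}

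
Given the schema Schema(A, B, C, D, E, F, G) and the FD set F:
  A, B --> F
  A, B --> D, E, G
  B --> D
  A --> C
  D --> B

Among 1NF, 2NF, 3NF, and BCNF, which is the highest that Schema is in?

1NF

Candidate keys: {A, B}, {A, D}. Prime attributes: {A, B, D}.
For B --> D we have {B}⁺ = {B, D}; {B} is not a superkey, so BCNF fails.
A --> C determines the non-prime attribute {C} from a non-superkey — 3NF is violated.
Since {A} ⊂ {A, B} and {A}⁺ ⊇ {C} with {C} non-prime, there is a partial dependency; 2NF fails.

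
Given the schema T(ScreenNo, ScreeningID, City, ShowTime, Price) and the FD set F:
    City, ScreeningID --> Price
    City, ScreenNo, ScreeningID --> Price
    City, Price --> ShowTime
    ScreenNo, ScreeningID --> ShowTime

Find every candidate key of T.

Attributes never on any right-hand side: {City, ScreenNo, ScreeningID} — every candidate key must contain all of them.
Closure of {City, ScreenNo, ScreeningID} is {City, Price, ScreenNo, ScreeningID, ShowTime}, the whole schema; {City, ScreenNo, ScreeningID} is a candidate key.
Every other attribute set either contains this one or has a smaller closure.

{City, ScreenNo, ScreeningID}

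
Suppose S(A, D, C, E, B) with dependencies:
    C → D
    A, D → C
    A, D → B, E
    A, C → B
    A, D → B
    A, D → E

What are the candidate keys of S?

{A, C}, {A, D}

Attributes never on any right-hand side: {A} — every candidate key must contain it.
{A, C}⁺ = {A, B, C, D, E}, which is every attribute, so {A, C} is a candidate key.
{A, D}⁺ = {A, B, C, D, E}, which is every attribute, so {A, D} is a candidate key.
These are minimal and exhaustive — every other superkey contains one of them.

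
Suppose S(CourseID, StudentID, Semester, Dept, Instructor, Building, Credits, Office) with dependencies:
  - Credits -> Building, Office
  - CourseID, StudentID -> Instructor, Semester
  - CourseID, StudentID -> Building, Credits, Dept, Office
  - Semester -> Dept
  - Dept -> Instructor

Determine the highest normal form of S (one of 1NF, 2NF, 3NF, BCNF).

2NF

Candidate key: {CourseID, StudentID}. Prime attributes: {CourseID, StudentID}.
Credits -> Building, Office: {Credits}⁺ = {Building, Credits, Office}, which is not all of the attributes, so the left side is not a superkey — BCNF is violated.
Credits -> Building, Office determines the non-prime attributes {Building, Office} from a non-superkey — 3NF is violated.
No proper subset of a key has a non-prime attribute in its closure, so there is no partial dependency; 2NF holds.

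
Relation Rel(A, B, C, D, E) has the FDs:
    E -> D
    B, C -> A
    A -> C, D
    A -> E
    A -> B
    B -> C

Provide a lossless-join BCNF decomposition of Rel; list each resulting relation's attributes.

{A, B, C, E}; {D, E}

Candidate keys of the original relation: {A}, {B}.
In {A, B, C, D, E}, {E} is not a superkey ({E}⁺ restricted to this set is {D, E}), so split on E -> D into {D, E} and {A, B, C, E}.
{D, E} is in BCNF.
{A, B, C, E} is in BCNF.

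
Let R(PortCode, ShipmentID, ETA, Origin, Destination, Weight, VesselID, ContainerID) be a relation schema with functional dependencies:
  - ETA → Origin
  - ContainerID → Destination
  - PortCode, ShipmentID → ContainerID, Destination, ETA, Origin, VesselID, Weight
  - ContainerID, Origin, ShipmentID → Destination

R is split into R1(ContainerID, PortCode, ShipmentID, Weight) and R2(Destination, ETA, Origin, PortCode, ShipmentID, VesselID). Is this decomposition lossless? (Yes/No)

Yes

The shared attributes are {PortCode, ShipmentID} and {PortCode, ShipmentID}⁺ = {ContainerID, Destination, ETA, Origin, PortCode, ShipmentID, VesselID, Weight}.
This includes all of R1, so the common attributes are a superkey of R1 — the join is lossless.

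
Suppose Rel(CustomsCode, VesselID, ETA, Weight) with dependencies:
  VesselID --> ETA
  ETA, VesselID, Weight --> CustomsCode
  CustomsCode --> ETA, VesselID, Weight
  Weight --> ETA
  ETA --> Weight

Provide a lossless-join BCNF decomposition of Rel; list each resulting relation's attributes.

{CustomsCode, VesselID, Weight}; {ETA, Weight}

Candidate keys of the original relation: {CustomsCode}, {VesselID}.
{CustomsCode, ETA, VesselID, Weight}: {Weight} determines {ETA, Weight} here but is not a superkey — split on Weight --> ETA, giving {ETA, Weight} and {CustomsCode, VesselID, Weight}.
{ETA, Weight} is in BCNF.
{CustomsCode, VesselID, Weight} is in BCNF.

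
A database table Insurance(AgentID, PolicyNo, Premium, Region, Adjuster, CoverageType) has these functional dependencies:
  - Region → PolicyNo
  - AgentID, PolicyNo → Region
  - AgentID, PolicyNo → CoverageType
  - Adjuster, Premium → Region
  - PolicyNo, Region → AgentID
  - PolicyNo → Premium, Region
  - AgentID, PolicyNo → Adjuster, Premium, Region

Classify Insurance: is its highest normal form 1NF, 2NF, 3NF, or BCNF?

BCNF

Candidate keys: {Adjuster, Premium}, {PolicyNo}, {Region}. Prime attributes: {Adjuster, PolicyNo, Premium, Region}.
Each dependency's left side is a superkey — BCNF holds.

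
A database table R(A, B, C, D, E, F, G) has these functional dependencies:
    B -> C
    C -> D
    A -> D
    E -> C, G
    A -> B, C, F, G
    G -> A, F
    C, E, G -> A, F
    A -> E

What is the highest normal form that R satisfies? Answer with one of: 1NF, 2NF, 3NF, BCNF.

2NF

Candidate keys: {A}, {E}, {G}. Prime attributes: {A, E, G}.
B -> C: {B}⁺ = {B, C, D}, which is not all of the attributes, so the left side is not a superkey — BCNF is violated.
Because {C} is non-prime and the left side of B -> C is not a superkey, the relation is not in 3NF.
All keys have size 1, which rules out partial dependencies — 2NF is satisfied.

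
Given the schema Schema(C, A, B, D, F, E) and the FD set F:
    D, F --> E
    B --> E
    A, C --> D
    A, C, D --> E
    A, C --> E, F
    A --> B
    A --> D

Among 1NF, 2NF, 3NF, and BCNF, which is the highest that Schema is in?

Candidate key: {A, C}. Prime attributes: {A, C}.
D, F --> E: {D, F}⁺ = {D, E, F}, which is not all of the attributes, so the left side is not a superkey — BCNF is violated.
D, F --> E determines the non-prime attribute {E} from a non-superkey — 3NF is violated.
Since {A} ⊂ {A, C} and {A}⁺ ⊇ {B, D, E} with {B, D, E} non-prime, there is a partial dependency; 2NF fails.

1NF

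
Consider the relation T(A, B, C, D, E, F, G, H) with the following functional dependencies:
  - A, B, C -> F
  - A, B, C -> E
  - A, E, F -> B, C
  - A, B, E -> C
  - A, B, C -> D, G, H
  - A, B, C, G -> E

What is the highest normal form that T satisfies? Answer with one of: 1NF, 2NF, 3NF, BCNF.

BCNF

Candidate keys: {A, B, C}, {A, B, E}, {A, E, F}. Prime attributes: {A, B, C, E, F}.
The left-hand side of every FD is a superkey, so BCNF is satisfied.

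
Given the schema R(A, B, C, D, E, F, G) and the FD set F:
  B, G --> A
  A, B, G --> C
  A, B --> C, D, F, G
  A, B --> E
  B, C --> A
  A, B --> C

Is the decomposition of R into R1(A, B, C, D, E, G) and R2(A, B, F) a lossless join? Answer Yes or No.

Yes

R1 ∩ R2 = {A, B}; its closure under F is {A, B, C, D, E, F, G}.
R1 is contained in that closure, so R1 ∩ R2 --> R1 holds and the join is lossless.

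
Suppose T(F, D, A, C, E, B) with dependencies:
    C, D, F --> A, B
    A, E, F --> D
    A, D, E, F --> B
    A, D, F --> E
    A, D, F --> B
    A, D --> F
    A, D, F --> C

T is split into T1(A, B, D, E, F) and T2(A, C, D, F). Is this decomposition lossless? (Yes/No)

Yes

T1 ∩ T2 = {A, D, F}; its closure under F is {A, B, C, D, E, F}.
This includes all of T1, so the common attributes are a superkey of T1 — the join is lossless.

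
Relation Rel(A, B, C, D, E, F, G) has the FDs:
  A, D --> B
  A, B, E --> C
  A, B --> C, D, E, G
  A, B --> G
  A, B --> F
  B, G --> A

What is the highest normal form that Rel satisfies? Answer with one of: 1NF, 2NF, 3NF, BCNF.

BCNF

Candidate keys: {A, B}, {A, D}, {B, G}. Prime attributes: {A, B, D, G}.
The left-hand side of every FD is a superkey, so BCNF is satisfied.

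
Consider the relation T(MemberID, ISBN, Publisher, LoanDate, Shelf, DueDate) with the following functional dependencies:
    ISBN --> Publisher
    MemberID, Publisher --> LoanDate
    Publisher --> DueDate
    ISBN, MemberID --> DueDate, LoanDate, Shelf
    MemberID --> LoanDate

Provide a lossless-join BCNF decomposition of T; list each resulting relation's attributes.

{DueDate, Publisher}; {ISBN, MemberID, Shelf}; {ISBN, Publisher}; {LoanDate, MemberID}

Candidate key of the original relation: {ISBN, MemberID}.
{DueDate, ISBN, LoanDate, MemberID, Publisher, Shelf}: {ISBN} determines {DueDate, ISBN, Publisher} here but is not a superkey — split on ISBN --> DueDate, Publisher, giving {DueDate, ISBN, Publisher} and {ISBN, LoanDate, MemberID, Shelf}.
{DueDate, ISBN, Publisher}: {Publisher} determines {DueDate, Publisher} here but is not a superkey — split on Publisher --> DueDate, giving {DueDate, Publisher} and {ISBN, Publisher}.
{DueDate, Publisher} is in BCNF.
{ISBN, Publisher} is in BCNF.
{ISBN, LoanDate, MemberID, Shelf}: {MemberID} determines {LoanDate, MemberID} here but is not a superkey — split on MemberID --> LoanDate, giving {LoanDate, MemberID} and {ISBN, MemberID, Shelf}.
{LoanDate, MemberID} is in BCNF.
{ISBN, MemberID, Shelf} is in BCNF.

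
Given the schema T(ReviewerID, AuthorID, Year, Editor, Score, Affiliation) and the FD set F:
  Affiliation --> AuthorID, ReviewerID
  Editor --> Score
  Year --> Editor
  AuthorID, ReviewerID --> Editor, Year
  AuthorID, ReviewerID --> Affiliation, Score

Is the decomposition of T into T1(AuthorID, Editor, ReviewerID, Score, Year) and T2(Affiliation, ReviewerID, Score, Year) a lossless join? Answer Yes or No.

No

Common attributes: {ReviewerID, Score, Year}; their closure is {Editor, ReviewerID, Score, Year}.
T1 ⊄ {Editor, ReviewerID, Score, Year} and T2 ⊄ {Editor, ReviewerID, Score, Year}, so the split is lossy.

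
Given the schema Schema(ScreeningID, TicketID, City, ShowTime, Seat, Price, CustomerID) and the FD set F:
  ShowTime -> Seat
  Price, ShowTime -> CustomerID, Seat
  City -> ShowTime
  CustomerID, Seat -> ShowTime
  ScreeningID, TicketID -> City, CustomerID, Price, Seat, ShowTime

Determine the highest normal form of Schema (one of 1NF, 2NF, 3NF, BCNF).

Candidate key: {ScreeningID, TicketID}. Prime attributes: {ScreeningID, TicketID}.
ShowTime -> Seat breaks BCNF: {ShowTime}⁺ = {Seat, ShowTime}, so {ShowTime} is not a superkey.
ShowTime -> Seat has non-prime {Seat} on the right and a non-superkey on the left, so 3NF fails.
No non-prime attribute depends on a proper subset of any candidate key, so 2NF holds.

2NF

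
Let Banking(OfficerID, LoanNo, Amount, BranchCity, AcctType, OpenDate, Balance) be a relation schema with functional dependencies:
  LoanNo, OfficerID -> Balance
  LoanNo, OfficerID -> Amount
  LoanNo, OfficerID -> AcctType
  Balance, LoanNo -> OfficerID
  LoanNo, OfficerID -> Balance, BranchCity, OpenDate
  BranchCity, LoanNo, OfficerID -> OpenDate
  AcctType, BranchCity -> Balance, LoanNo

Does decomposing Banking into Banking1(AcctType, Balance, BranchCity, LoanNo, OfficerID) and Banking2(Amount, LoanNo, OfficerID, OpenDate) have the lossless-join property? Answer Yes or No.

Yes

Common attributes: {LoanNo, OfficerID}; their closure is {AcctType, Amount, Balance, BranchCity, LoanNo, OfficerID, OpenDate}.
This includes all of Banking1, so the common attributes are a superkey of Banking1 — the join is lossless.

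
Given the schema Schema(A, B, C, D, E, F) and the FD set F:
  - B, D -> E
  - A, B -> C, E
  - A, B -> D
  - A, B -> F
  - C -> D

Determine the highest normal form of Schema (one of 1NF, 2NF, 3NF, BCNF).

2NF

Candidate key: {A, B}. Prime attributes: {A, B}.
For B, D -> E we have {B, D}⁺ = {B, D, E}; {B, D} is not a superkey, so BCNF fails.
B, D -> E determines the non-prime attribute {E} from a non-superkey — 3NF is violated.
Checking every proper subset of each key, none determines a non-prime attribute — 2NF is satisfied.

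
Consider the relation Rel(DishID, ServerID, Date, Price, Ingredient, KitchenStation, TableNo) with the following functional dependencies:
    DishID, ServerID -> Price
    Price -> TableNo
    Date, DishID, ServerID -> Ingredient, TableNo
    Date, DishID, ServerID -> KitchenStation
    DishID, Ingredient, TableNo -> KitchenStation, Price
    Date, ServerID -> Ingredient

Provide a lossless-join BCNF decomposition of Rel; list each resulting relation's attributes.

{Date, DishID, KitchenStation, ServerID}; {Date, Ingredient, ServerID}; {DishID, Price, ServerID}; {Price, TableNo}

Candidate key of the original relation: {Date, DishID, ServerID}.
Within {Date, DishID, Ingredient, KitchenStation, Price, ServerID, TableNo}: {DishID, ServerID}⁺ ∩ {Date, DishID, Ingredient, KitchenStation, Price, ServerID, TableNo} = {DishID, Price, ServerID, TableNo}, not the whole set, so DishID, ServerID -> Price, TableNo violates BCNF; decompose into {DishID, Price, ServerID, TableNo} and {Date, DishID, Ingredient, KitchenStation, ServerID}.
Within {DishID, Price, ServerID, TableNo}: {Price}⁺ ∩ {DishID, Price, ServerID, TableNo} = {Price, TableNo}, not the whole set, so Price -> TableNo violates BCNF; decompose into {Price, TableNo} and {DishID, Price, ServerID}.
{Price, TableNo}: every determinant is a superkey — BCNF.
{DishID, Price, ServerID}: every determinant is a superkey — BCNF.
Within {Date, DishID, Ingredient, KitchenStation, ServerID}: {Date, ServerID}⁺ ∩ {Date, DishID, Ingredient, KitchenStation, ServerID} = {Date, Ingredient, ServerID}, not the whole set, so Date, ServerID -> Ingredient violates BCNF; decompose into {Date, Ingredient, ServerID} and {Date, DishID, KitchenStation, ServerID}.
{Date, Ingredient, ServerID}: every determinant is a superkey — BCNF.
{Date, DishID, KitchenStation, ServerID}: every determinant is a superkey — BCNF.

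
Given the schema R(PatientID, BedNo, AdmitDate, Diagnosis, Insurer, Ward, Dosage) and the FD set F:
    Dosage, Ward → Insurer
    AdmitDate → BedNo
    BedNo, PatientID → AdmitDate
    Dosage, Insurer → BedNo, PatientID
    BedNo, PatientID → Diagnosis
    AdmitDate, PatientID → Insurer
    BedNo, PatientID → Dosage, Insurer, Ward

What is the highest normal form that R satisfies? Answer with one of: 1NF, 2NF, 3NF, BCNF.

Candidate keys: {AdmitDate, PatientID}, {BedNo, PatientID}, {Dosage, Insurer}, {Dosage, Ward}. Prime attributes: {AdmitDate, BedNo, Dosage, Insurer, PatientID, Ward}.
AdmitDate → BedNo breaks BCNF: {AdmitDate}⁺ = {AdmitDate, BedNo}, so {AdmitDate} is not a superkey.
But every attribute on its right side ({BedNo}) is prime, and the same holds for every other non-superkey FD, so 3NF still holds.

3NF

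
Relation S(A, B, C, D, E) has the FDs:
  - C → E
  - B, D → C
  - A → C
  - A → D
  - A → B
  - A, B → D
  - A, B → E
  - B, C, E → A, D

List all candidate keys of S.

{A}, {B, C}, {B, D}

{A}⁺ = {A, B, C, D, E} — all of the relation — so {A} is a candidate key.
{B, C}⁺ = {A, B, C, D, E} — all of the relation — so {B, C} is a candidate key.
{B, D}⁺ = {A, B, C, D, E} — all of the relation — so {B, D} is a candidate key.
Any other superkey properly contains one of these, so there are no further candidate keys.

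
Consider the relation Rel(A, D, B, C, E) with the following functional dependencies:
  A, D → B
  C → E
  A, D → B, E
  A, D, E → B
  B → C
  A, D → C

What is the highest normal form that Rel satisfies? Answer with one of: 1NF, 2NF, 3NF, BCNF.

2NF

Candidate key: {A, D}. Prime attributes: {A, D}.
C → E: {C}⁺ = {C, E}, which is not all of the attributes, so the left side is not a superkey — BCNF is violated.
Because {E} is non-prime and the left side of C → E is not a superkey, the relation is not in 3NF.
No proper subset of a key has a non-prime attribute in its closure, so there is no partial dependency; 2NF holds.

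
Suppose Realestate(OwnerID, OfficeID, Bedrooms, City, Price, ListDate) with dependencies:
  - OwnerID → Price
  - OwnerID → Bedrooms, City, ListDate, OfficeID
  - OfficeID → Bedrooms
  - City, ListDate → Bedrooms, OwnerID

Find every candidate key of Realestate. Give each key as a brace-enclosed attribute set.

{City, ListDate}, {OwnerID}

Closure of {OwnerID} is {Bedrooms, City, ListDate, OfficeID, OwnerID, Price}, the whole schema; {OwnerID} is a candidate key.
Closure of {City, ListDate} is {Bedrooms, City, ListDate, OfficeID, OwnerID, Price}, the whole schema; {City, ListDate} is a candidate key.
Any other superkey properly contains one of these, so there are no further candidate keys.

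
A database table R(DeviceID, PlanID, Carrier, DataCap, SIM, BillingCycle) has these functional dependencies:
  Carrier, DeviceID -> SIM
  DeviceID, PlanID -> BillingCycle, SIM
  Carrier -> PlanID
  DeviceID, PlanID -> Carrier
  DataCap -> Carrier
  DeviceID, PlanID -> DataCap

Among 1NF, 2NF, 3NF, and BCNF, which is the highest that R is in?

3NF

Candidate keys: {Carrier, DeviceID}, {DataCap, DeviceID}, {DeviceID, PlanID}. Prime attributes: {Carrier, DataCap, DeviceID, PlanID}.
Carrier -> PlanID breaks BCNF: {Carrier}⁺ = {Carrier, PlanID}, so {Carrier} is not a superkey.
Since {PlanID} ⊆ prime attributes and every other non-superkey FD also has a prime right side, the schema is in 3NF.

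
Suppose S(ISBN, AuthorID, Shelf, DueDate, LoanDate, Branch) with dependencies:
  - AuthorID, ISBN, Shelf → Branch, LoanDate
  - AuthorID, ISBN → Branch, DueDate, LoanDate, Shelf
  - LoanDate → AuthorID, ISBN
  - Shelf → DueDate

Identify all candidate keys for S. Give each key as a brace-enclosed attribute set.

{LoanDate} is a candidate key since {LoanDate}⁺ = {AuthorID, Branch, DueDate, ISBN, LoanDate, Shelf} covers every attribute.
{AuthorID, ISBN} is a candidate key since {AuthorID, ISBN}⁺ = {AuthorID, Branch, DueDate, ISBN, LoanDate, Shelf} covers every attribute.
These are minimal and exhaustive — every other superkey contains one of them.

{AuthorID, ISBN}, {LoanDate}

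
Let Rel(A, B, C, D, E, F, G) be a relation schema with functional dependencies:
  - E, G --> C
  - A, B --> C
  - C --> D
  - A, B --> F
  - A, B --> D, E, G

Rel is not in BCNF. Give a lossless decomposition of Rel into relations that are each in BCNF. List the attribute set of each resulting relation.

Candidate key of the original relation: {A, B}.
Within {A, B, C, D, E, F, G}: {E, G}⁺ ∩ {A, B, C, D, E, F, G} = {C, D, E, G}, not the whole set, so E, G --> C, D violates BCNF; decompose into {C, D, E, G} and {A, B, E, F, G}.
Within {C, D, E, G}: {C}⁺ ∩ {C, D, E, G} = {C, D}, not the whole set, so C --> D violates BCNF; decompose into {C, D} and {C, E, G}.
{C, D} has no BCNF violation.
{C, E, G} has no BCNF violation.
{A, B, E, F, G} has no BCNF violation.

{A, B, E, F, G}; {C, D}; {C, E, G}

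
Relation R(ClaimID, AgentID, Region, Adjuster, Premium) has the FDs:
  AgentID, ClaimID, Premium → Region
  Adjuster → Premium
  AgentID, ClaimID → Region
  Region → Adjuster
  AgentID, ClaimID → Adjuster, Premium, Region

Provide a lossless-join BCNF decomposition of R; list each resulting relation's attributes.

Candidate key of the original relation: {AgentID, ClaimID}.
Within {Adjuster, AgentID, ClaimID, Premium, Region}: {Adjuster}⁺ ∩ {Adjuster, AgentID, ClaimID, Premium, Region} = {Adjuster, Premium}, not the whole set, so Adjuster → Premium violates BCNF; decompose into {Adjuster, Premium} and {Adjuster, AgentID, ClaimID, Region}.
{Adjuster, Premium} is in BCNF.
Within {Adjuster, AgentID, ClaimID, Region}: {Region}⁺ ∩ {Adjuster, AgentID, ClaimID, Region} = {Adjuster, Region}, not the whole set, so Region → Adjuster violates BCNF; decompose into {Adjuster, Region} and {AgentID, ClaimID, Region}.
{Adjuster, Region} is in BCNF.
{AgentID, ClaimID, Region} is in BCNF.

{Adjuster, Premium}; {Adjuster, Region}; {AgentID, ClaimID, Region}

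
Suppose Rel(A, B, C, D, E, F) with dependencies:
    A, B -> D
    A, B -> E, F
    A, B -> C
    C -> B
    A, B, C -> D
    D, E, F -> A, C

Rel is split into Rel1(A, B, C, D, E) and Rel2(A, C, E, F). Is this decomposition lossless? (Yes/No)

The shared attributes are {A, C, E} and {A, C, E}⁺ = {A, B, C, D, E, F}.
Rel1 is contained in that closure, so Rel1 ∩ Rel2 -> Rel1 holds and the join is lossless.

Yes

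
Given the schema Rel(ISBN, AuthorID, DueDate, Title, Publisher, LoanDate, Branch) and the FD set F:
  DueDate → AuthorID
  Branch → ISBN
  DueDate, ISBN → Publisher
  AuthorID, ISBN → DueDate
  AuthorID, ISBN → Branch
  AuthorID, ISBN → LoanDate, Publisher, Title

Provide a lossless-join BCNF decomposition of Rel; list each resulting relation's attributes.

Candidate keys of the original relation: {AuthorID, Branch}, {AuthorID, ISBN}, {Branch, DueDate}, {DueDate, ISBN}.
Within {AuthorID, Branch, DueDate, ISBN, LoanDate, Publisher, Title}: {DueDate}⁺ ∩ {AuthorID, Branch, DueDate, ISBN, LoanDate, Publisher, Title} = {AuthorID, DueDate}, not the whole set, so DueDate → AuthorID violates BCNF; decompose into {AuthorID, DueDate} and {Branch, DueDate, ISBN, LoanDate, Publisher, Title}.
{AuthorID, DueDate} is in BCNF.
Within {Branch, DueDate, ISBN, LoanDate, Publisher, Title}: {Branch}⁺ ∩ {Branch, DueDate, ISBN, LoanDate, Publisher, Title} = {Branch, ISBN}, not the whole set, so Branch → ISBN violates BCNF; decompose into {Branch, ISBN} and {Branch, DueDate, LoanDate, Publisher, Title}.
{Branch, ISBN} is in BCNF.
{Branch, DueDate, LoanDate, Publisher, Title} is in BCNF.

{AuthorID, DueDate}; {Branch, DueDate, LoanDate, Publisher, Title}; {Branch, ISBN}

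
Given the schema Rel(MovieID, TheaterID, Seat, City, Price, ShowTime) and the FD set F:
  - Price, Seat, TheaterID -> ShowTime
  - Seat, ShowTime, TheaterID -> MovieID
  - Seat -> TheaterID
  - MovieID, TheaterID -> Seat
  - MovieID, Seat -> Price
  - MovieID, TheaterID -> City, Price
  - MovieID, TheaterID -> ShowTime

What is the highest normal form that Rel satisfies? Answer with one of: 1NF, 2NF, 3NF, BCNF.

Candidate keys: {MovieID, Seat}, {MovieID, TheaterID}, {Price, Seat}, {Seat, ShowTime}. Prime attributes: {MovieID, Price, Seat, ShowTime, TheaterID}.
For Seat -> TheaterID we have {Seat}⁺ = {Seat, TheaterID}; {Seat} is not a superkey, so BCNF fails.
Its right-hand attributes {TheaterID} are all prime, as are those of every other non-superkey FD — the relation is in 3NF.

3NF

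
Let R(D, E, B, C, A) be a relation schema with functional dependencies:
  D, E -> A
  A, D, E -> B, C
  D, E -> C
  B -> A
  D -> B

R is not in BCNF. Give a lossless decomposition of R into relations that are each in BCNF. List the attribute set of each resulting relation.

Candidate key of the original relation: {D, E}.
Within {A, B, C, D, E}: {B}⁺ ∩ {A, B, C, D, E} = {A, B}, not the whole set, so B -> A violates BCNF; decompose into {A, B} and {B, C, D, E}.
{A, B}: every determinant is a superkey — BCNF.
Within {B, C, D, E}: {D}⁺ ∩ {B, C, D, E} = {B, D}, not the whole set, so D -> B violates BCNF; decompose into {B, D} and {C, D, E}.
{B, D}: every determinant is a superkey — BCNF.
{C, D, E}: every determinant is a superkey — BCNF.

{A, B}; {B, D}; {C, D, E}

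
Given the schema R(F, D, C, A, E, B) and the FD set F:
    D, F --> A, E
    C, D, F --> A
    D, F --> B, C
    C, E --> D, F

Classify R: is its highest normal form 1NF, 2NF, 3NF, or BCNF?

Candidate keys: {C, E}, {D, F}. Prime attributes: {C, D, E, F}.
Each dependency's left side is a superkey — BCNF holds.

BCNF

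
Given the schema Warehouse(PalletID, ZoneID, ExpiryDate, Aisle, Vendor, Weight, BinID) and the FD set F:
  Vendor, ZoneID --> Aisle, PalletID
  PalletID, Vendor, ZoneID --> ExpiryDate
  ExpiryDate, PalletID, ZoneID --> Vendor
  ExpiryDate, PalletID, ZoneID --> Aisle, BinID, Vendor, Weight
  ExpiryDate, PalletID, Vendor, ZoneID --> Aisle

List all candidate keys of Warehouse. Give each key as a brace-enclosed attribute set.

{ExpiryDate, PalletID, ZoneID}, {Vendor, ZoneID}

No FD produces {ZoneID}, so it must be in every candidate key.
{Vendor, ZoneID}⁺ = {Aisle, BinID, ExpiryDate, PalletID, Vendor, Weight, ZoneID} — all of the relation — so {Vendor, ZoneID} is a candidate key.
{ExpiryDate, PalletID, ZoneID}⁺ = {Aisle, BinID, ExpiryDate, PalletID, Vendor, Weight, ZoneID} — all of the relation — so {ExpiryDate, PalletID, ZoneID} is a candidate key.
No proper subset of any of these is a key, and no other minimal superkey exists.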